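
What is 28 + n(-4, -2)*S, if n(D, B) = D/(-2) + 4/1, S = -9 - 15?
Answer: -116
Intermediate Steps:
S = -24
n(D, B) = 4 - D/2 (n(D, B) = D*(-½) + 4*1 = -D/2 + 4 = 4 - D/2)
28 + n(-4, -2)*S = 28 + (4 - ½*(-4))*(-24) = 28 + (4 + 2)*(-24) = 28 + 6*(-24) = 28 - 144 = -116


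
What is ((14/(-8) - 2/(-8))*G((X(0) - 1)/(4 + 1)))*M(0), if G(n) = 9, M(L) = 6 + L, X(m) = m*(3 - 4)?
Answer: -81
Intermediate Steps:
X(m) = -m (X(m) = m*(-1) = -m)
((14/(-8) - 2/(-8))*G((X(0) - 1)/(4 + 1)))*M(0) = ((14/(-8) - 2/(-8))*9)*(6 + 0) = ((14*(-⅛) - 2*(-⅛))*9)*6 = ((-7/4 + ¼)*9)*6 = -3/2*9*6 = -27/2*6 = -81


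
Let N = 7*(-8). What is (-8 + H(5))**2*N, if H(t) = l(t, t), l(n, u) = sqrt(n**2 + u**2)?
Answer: -6384 + 4480*sqrt(2) ≈ -48.323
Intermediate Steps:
N = -56
H(t) = sqrt(2)*sqrt(t**2) (H(t) = sqrt(t**2 + t**2) = sqrt(2*t**2) = sqrt(2)*sqrt(t**2))
(-8 + H(5))**2*N = (-8 + sqrt(2)*sqrt(5**2))**2*(-56) = (-8 + sqrt(2)*sqrt(25))**2*(-56) = (-8 + sqrt(2)*5)**2*(-56) = (-8 + 5*sqrt(2))**2*(-56) = -56*(-8 + 5*sqrt(2))**2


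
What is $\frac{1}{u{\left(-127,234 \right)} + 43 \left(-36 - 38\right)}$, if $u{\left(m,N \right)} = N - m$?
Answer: $- \frac{1}{2821} \approx -0.00035448$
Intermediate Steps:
$\frac{1}{u{\left(-127,234 \right)} + 43 \left(-36 - 38\right)} = \frac{1}{\left(234 - -127\right) + 43 \left(-36 - 38\right)} = \frac{1}{\left(234 + 127\right) + 43 \left(-74\right)} = \frac{1}{361 - 3182} = \frac{1}{-2821} = - \frac{1}{2821}$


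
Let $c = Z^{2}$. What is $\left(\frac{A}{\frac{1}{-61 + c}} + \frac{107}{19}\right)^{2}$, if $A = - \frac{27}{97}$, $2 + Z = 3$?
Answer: $\frac{1694063281}{3396649} \approx 498.75$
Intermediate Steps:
$Z = 1$ ($Z = -2 + 3 = 1$)
$c = 1$ ($c = 1^{2} = 1$)
$A = - \frac{27}{97}$ ($A = \left(-27\right) \frac{1}{97} = - \frac{27}{97} \approx -0.27835$)
$\left(\frac{A}{\frac{1}{-61 + c}} + \frac{107}{19}\right)^{2} = \left(- \frac{27}{97 \frac{1}{-61 + 1}} + \frac{107}{19}\right)^{2} = \left(- \frac{27}{97 \frac{1}{-60}} + 107 \cdot \frac{1}{19}\right)^{2} = \left(- \frac{27}{97 \left(- \frac{1}{60}\right)} + \frac{107}{19}\right)^{2} = \left(\left(- \frac{27}{97}\right) \left(-60\right) + \frac{107}{19}\right)^{2} = \left(\frac{1620}{97} + \frac{107}{19}\right)^{2} = \left(\frac{41159}{1843}\right)^{2} = \frac{1694063281}{3396649}$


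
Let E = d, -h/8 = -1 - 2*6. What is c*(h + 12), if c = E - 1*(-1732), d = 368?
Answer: 243600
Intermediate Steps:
h = 104 (h = -8*(-1 - 2*6) = -8*(-1 - 12) = -8*(-13) = 104)
E = 368
c = 2100 (c = 368 - 1*(-1732) = 368 + 1732 = 2100)
c*(h + 12) = 2100*(104 + 12) = 2100*116 = 243600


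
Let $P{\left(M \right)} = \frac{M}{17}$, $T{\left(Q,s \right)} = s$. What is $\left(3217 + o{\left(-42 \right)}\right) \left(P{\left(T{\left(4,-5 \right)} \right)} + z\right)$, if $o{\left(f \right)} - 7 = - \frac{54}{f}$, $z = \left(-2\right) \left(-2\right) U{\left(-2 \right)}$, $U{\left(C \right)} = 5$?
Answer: $\frac{7563295}{119} \approx 63557.0$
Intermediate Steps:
$P{\left(M \right)} = \frac{M}{17}$ ($P{\left(M \right)} = M \frac{1}{17} = \frac{M}{17}$)
$z = 20$ ($z = \left(-2\right) \left(-2\right) 5 = 4 \cdot 5 = 20$)
$o{\left(f \right)} = 7 - \frac{54}{f}$
$\left(3217 + o{\left(-42 \right)}\right) \left(P{\left(T{\left(4,-5 \right)} \right)} + z\right) = \left(3217 + \left(7 - \frac{54}{-42}\right)\right) \left(\frac{1}{17} \left(-5\right) + 20\right) = \left(3217 + \left(7 - - \frac{9}{7}\right)\right) \left(- \frac{5}{17} + 20\right) = \left(3217 + \left(7 + \frac{9}{7}\right)\right) \frac{335}{17} = \left(3217 + \frac{58}{7}\right) \frac{335}{17} = \frac{22577}{7} \cdot \frac{335}{17} = \frac{7563295}{119}$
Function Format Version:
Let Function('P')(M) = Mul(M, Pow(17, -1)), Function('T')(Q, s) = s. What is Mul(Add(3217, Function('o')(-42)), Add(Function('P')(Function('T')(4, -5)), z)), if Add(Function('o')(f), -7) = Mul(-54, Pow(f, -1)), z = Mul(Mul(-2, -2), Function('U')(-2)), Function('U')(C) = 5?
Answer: Rational(7563295, 119) ≈ 63557.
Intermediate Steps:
Function('P')(M) = Mul(Rational(1, 17), M) (Function('P')(M) = Mul(M, Rational(1, 17)) = Mul(Rational(1, 17), M))
z = 20 (z = Mul(Mul(-2, -2), 5) = Mul(4, 5) = 20)
Function('o')(f) = Add(7, Mul(-54, Pow(f, -1)))
Mul(Add(3217, Function('o')(-42)), Add(Function('P')(Function('T')(4, -5)), z)) = Mul(Add(3217, Add(7, Mul(-54, Pow(-42, -1)))), Add(Mul(Rational(1, 17), -5), 20)) = Mul(Add(3217, Add(7, Mul(-54, Rational(-1, 42)))), Add(Rational(-5, 17), 20)) = Mul(Add(3217, Add(7, Rational(9, 7))), Rational(335, 17)) = Mul(Add(3217, Rational(58, 7)), Rational(335, 17)) = Mul(Rational(22577, 7), Rational(335, 17)) = Rational(7563295, 119)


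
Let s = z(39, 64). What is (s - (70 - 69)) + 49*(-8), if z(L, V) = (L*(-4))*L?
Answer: -6477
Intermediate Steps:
z(L, V) = -4*L² (z(L, V) = (-4*L)*L = -4*L²)
s = -6084 (s = -4*39² = -4*1521 = -6084)
(s - (70 - 69)) + 49*(-8) = (-6084 - (70 - 69)) + 49*(-8) = (-6084 - 1*1) - 392 = (-6084 - 1) - 392 = -6085 - 392 = -6477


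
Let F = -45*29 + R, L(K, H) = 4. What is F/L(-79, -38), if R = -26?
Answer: -1331/4 ≈ -332.75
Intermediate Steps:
F = -1331 (F = -45*29 - 26 = -1305 - 26 = -1331)
F/L(-79, -38) = -1331/4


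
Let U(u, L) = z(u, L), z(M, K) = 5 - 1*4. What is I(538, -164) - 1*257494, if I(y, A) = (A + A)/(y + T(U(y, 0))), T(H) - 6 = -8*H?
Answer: -17252139/67 ≈ -2.5749e+5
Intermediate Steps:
z(M, K) = 1 (z(M, K) = 5 - 4 = 1)
U(u, L) = 1
T(H) = 6 - 8*H
I(y, A) = 2*A/(-2 + y) (I(y, A) = (A + A)/(y + (6 - 8*1)) = (2*A)/(y + (6 - 8)) = (2*A)/(y - 2) = (2*A)/(-2 + y) = 2*A/(-2 + y))
I(538, -164) - 1*257494 = 2*(-164)/(-2 + 538) - 1*257494 = 2*(-164)/536 - 257494 = 2*(-164)*(1/536) - 257494 = -41/67 - 257494 = -17252139/67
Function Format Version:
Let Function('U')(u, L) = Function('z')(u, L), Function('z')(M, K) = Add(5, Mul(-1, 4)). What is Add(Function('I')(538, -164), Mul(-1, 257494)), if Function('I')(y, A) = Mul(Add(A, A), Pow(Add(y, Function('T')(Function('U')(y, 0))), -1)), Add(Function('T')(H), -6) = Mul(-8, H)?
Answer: Rational(-17252139, 67) ≈ -2.5749e+5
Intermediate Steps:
Function('z')(M, K) = 1 (Function('z')(M, K) = Add(5, -4) = 1)
Function('U')(u, L) = 1
Function('T')(H) = Add(6, Mul(-8, H))
Function('I')(y, A) = Mul(2, A, Pow(Add(-2, y), -1)) (Function('I')(y, A) = Mul(Add(A, A), Pow(Add(y, Add(6, Mul(-8, 1))), -1)) = Mul(Mul(2, A), Pow(Add(y, Add(6, -8)), -1)) = Mul(Mul(2, A), Pow(Add(y, -2), -1)) = Mul(Mul(2, A), Pow(Add(-2, y), -1)) = Mul(2, A, Pow(Add(-2, y), -1)))
Add(Function('I')(538, -164), Mul(-1, 257494)) = Add(Mul(2, -164, Pow(Add(-2, 538), -1)), Mul(-1, 257494)) = Add(Mul(2, -164, Pow(536, -1)), -257494) = Add(Mul(2, -164, Rational(1, 536)), -257494) = Add(Rational(-41, 67), -257494) = Rational(-17252139, 67)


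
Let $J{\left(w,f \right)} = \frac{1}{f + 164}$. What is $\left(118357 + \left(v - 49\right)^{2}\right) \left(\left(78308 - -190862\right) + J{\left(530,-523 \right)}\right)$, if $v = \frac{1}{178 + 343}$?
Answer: $\frac{3167464676407687409}{97447319} \approx 3.2504 \cdot 10^{10}$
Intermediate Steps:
$v = \frac{1}{521} \approx 0.0019194$
$J{\left(w,f \right)} = \frac{1}{164 + f}$
$\left(118357 + \left(v - 49\right)^{2}\right) \left(\left(78308 - -190862\right) + J{\left(530,-523 \right)}\right) = \left(118357 + \left(\frac{1}{521} - 49\right)^{2}\right) \left(\left(78308 - -190862\right) + \frac{1}{164 - 523}\right) = \left(118357 + \left(- \frac{25528}{521}\right)^{2}\right) \left(\left(78308 + 190862\right) + \frac{1}{-359}\right) = \left(118357 + \frac{651678784}{271441}\right) \left(269170 - \frac{1}{359}\right) = \frac{32778621221}{271441} \cdot \frac{96632029}{359} = \frac{3167464676407687409}{97447319}$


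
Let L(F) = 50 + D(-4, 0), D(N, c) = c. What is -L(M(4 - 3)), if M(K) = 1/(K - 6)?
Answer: -50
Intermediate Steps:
M(K) = 1/(-6 + K)
L(F) = 50 (L(F) = 50 + 0 = 50)
-L(M(4 - 3)) = -1*50 = -50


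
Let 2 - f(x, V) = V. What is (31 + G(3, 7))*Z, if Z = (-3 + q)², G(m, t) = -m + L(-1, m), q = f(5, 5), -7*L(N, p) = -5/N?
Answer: 6876/7 ≈ 982.29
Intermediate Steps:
f(x, V) = 2 - V
L(N, p) = 5/(7*N) (L(N, p) = -(-5)/(7*N) = 5/(7*N))
q = -3 (q = 2 - 1*5 = 2 - 5 = -3)
G(m, t) = -5/7 - m (G(m, t) = -m + (5/7)/(-1) = -m + (5/7)*(-1) = -m - 5/7 = -5/7 - m)
Z = 36 (Z = (-3 - 3)² = (-6)² = 36)
(31 + G(3, 7))*Z = (31 + (-5/7 - 1*3))*36 = (31 + (-5/7 - 3))*36 = (31 - 26/7)*36 = (191/7)*36 = 6876/7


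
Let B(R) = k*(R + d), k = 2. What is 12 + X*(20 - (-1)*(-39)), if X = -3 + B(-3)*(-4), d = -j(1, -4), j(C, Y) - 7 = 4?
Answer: -2059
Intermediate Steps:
j(C, Y) = 11 (j(C, Y) = 7 + 4 = 11)
d = -11 (d = -1*11 = -11)
B(R) = -22 + 2*R (B(R) = 2*(R - 11) = 2*(-11 + R) = -22 + 2*R)
X = 109 (X = -3 + (-22 + 2*(-3))*(-4) = -3 + (-22 - 6)*(-4) = -3 - 28*(-4) = -3 + 112 = 109)
12 + X*(20 - (-1)*(-39)) = 12 + 109*(20 - (-1)*(-39)) = 12 + 109*(20 - 1*39) = 12 + 109*(20 - 39) = 12 + 109*(-19) = 12 - 2071 = -2059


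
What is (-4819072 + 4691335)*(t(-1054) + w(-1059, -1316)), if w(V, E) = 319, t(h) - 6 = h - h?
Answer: -41514525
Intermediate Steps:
t(h) = 6 (t(h) = 6 + (h - h) = 6 + 0 = 6)
(-4819072 + 4691335)*(t(-1054) + w(-1059, -1316)) = (-4819072 + 4691335)*(6 + 319) = -127737*325 = -41514525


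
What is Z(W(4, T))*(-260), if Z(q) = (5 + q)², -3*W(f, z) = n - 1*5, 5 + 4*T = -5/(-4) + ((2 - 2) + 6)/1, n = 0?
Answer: -104000/9 ≈ -11556.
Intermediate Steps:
T = 9/16 (T = -5/4 + (-5/(-4) + ((2 - 2) + 6)/1)/4 = -5/4 + (-5*(-¼) + (0 + 6)*1)/4 = -5/4 + (5/4 + 6*1)/4 = -5/4 + (5/4 + 6)/4 = -5/4 + (¼)*(29/4) = -5/4 + 29/16 = 9/16 ≈ 0.56250)
W(f, z) = 5/3 (W(f, z) = -(0 - 1*5)/3 = -(0 - 5)/3 = -⅓*(-5) = 5/3)
Z(W(4, T))*(-260) = (5 + 5/3)²*(-260) = (20/3)²*(-260) = (400/9)*(-260) = -104000/9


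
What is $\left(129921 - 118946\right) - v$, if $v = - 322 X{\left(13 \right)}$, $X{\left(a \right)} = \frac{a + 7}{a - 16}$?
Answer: $\frac{26485}{3} \approx 8828.3$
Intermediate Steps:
$X{\left(a \right)} = \frac{7 + a}{-16 + a}$
$v = \frac{6440}{3}$ ($v = - 322 \frac{7 + 13}{-16 + 13} = - 322 \frac{1}{-3} \cdot 20 = - 322 \left(\left(- \frac{1}{3}\right) 20\right) = \left(-322\right) \left(- \frac{20}{3}\right) = \frac{6440}{3} \approx 2146.7$)
$\left(129921 - 118946\right) - v = \left(129921 - 118946\right) - \frac{6440}{3} = 10975 - \frac{6440}{3} = \frac{26485}{3}$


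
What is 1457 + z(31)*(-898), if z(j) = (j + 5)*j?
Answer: -1000711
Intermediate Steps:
z(j) = j*(5 + j) (z(j) = (5 + j)*j = j*(5 + j))
1457 + z(31)*(-898) = 1457 + (31*(5 + 31))*(-898) = 1457 + (31*36)*(-898) = 1457 + 1116*(-898) = 1457 - 1002168 = -1000711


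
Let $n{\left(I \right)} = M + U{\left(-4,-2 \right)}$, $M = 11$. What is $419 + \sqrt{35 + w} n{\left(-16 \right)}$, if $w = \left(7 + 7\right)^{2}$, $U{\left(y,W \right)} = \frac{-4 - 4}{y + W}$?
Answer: $419 + \frac{37 \sqrt{231}}{3} \approx 606.45$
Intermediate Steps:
$U{\left(y,W \right)} = - \frac{8}{W + y}$
$w = 196$ ($w = 14^{2} = 196$)
$n{\left(I \right)} = \frac{37}{3}$ ($n{\left(I \right)} = 11 - \frac{8}{-2 - 4} = 11 - \frac{8}{-6} = 11 - - \frac{4}{3} = 11 + \frac{4}{3} = \frac{37}{3}$)
$419 + \sqrt{35 + w} n{\left(-16 \right)} = 419 + \sqrt{35 + 196} \cdot \frac{37}{3} = 419 + \sqrt{231} \cdot \frac{37}{3} = 419 + \frac{37 \sqrt{231}}{3}$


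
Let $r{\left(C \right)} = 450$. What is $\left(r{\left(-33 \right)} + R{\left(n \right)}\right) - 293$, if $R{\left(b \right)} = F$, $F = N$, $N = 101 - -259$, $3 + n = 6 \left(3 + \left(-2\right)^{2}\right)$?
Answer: $517$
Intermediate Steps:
$n = 39$ ($n = -3 + 6 \left(3 + \left(-2\right)^{2}\right) = -3 + 6 \left(3 + 4\right) = -3 + 6 \cdot 7 = -3 + 42 = 39$)
$N = 360$ ($N = 101 + 259 = 360$)
$F = 360$
$R{\left(b \right)} = 360$
$\left(r{\left(-33 \right)} + R{\left(n \right)}\right) - 293 = \left(450 + 360\right) - 293 = 810 - 293 = 517$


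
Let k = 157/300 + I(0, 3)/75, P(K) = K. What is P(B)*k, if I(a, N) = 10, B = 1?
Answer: 197/300 ≈ 0.65667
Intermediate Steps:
k = 197/300 (k = 157/300 + 10/75 = 157*(1/300) + 10*(1/75) = 157/300 + 2/15 = 197/300 ≈ 0.65667)
P(B)*k = 1*(197/300) = 197/300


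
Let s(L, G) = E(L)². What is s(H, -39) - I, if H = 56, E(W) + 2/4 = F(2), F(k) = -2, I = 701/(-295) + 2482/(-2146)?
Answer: 12386447/1266140 ≈ 9.7828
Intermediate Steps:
I = -1118268/316535 (I = 701*(-1/295) + 2482*(-1/2146) = -701/295 - 1241/1073 = -1118268/316535 ≈ -3.5328)
E(W) = -5/2 (E(W) = -½ - 2 = -5/2)
s(L, G) = 25/4 (s(L, G) = (-5/2)² = 25/4)
s(H, -39) - I = 25/4 - 1*(-1118268/316535) = 25/4 + 1118268/316535 = 12386447/1266140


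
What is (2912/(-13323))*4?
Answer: -11648/13323 ≈ -0.87428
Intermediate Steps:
(2912/(-13323))*4 = (2912*(-1/13323))*4 = -2912/13323*4 = -11648/13323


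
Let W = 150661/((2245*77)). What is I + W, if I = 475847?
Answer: 11751063188/24695 ≈ 4.7585e+5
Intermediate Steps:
W = 21523/24695 (W = 150661/172865 = 150661*(1/172865) = 21523/24695 ≈ 0.87155)
I + W = 475847 + 21523/24695 = 11751063188/24695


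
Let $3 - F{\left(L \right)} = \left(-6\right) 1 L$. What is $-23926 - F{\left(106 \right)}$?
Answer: $-24565$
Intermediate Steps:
$F{\left(L \right)} = 3 + 6 L$ ($F{\left(L \right)} = 3 - \left(-6\right) 1 L = 3 - - 6 L = 3 + 6 L$)
$-23926 - F{\left(106 \right)} = -23926 - \left(3 + 6 \cdot 106\right) = -23926 - \left(3 + 636\right) = -23926 - 639 = -24565$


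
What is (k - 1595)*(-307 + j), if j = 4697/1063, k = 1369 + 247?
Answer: -6754524/1063 ≈ -6354.2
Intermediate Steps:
k = 1616
j = 4697/1063 (j = 4697*(1/1063) = 4697/1063 ≈ 4.4186)
(k - 1595)*(-307 + j) = (1616 - 1595)*(-307 + 4697/1063) = 21*(-321644/1063) = -6754524/1063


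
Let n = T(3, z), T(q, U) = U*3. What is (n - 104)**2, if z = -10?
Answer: 17956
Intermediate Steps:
T(q, U) = 3*U
n = -30 (n = 3*(-10) = -30)
(n - 104)**2 = (-30 - 104)**2 = (-134)**2 = 17956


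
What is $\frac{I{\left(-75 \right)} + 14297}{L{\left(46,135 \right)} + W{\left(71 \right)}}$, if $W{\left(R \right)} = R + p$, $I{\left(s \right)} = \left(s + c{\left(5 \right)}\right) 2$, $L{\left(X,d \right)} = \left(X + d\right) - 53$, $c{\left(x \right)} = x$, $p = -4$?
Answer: $\frac{363}{5} \approx 72.6$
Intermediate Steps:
$L{\left(X,d \right)} = -53 + X + d$
$I{\left(s \right)} = 10 + 2 s$ ($I{\left(s \right)} = \left(s + 5\right) 2 = \left(5 + s\right) 2 = 10 + 2 s$)
$W{\left(R \right)} = -4 + R$ ($W{\left(R \right)} = R - 4 = -4 + R$)
$\frac{I{\left(-75 \right)} + 14297}{L{\left(46,135 \right)} + W{\left(71 \right)}} = \frac{\left(10 + 2 \left(-75\right)\right) + 14297}{\left(-53 + 46 + 135\right) + \left(-4 + 71\right)} = \frac{\left(10 - 150\right) + 14297}{128 + 67} = \frac{-140 + 14297}{195} = 14157 \cdot \frac{1}{195} = \frac{363}{5}$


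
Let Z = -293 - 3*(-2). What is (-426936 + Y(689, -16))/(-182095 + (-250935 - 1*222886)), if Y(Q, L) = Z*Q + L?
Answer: 624695/655916 ≈ 0.95240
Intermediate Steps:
Z = -287 (Z = -293 + 6 = -287)
Y(Q, L) = L - 287*Q (Y(Q, L) = -287*Q + L = L - 287*Q)
(-426936 + Y(689, -16))/(-182095 + (-250935 - 1*222886)) = (-426936 + (-16 - 287*689))/(-182095 + (-250935 - 1*222886)) = (-426936 + (-16 - 197743))/(-182095 + (-250935 - 222886)) = (-426936 - 197759)/(-182095 - 473821) = -624695/(-655916) = -624695*(-1/655916) = 624695/655916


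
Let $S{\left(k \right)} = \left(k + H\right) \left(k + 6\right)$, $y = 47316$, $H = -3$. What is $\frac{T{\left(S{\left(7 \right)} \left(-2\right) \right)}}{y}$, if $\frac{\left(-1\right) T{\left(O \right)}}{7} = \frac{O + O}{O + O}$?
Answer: $- \frac{7}{47316} \approx -0.00014794$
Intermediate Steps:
$S{\left(k \right)} = \left(-3 + k\right) \left(6 + k\right)$ ($S{\left(k \right)} = \left(k - 3\right) \left(k + 6\right) = \left(-3 + k\right) \left(6 + k\right)$)
$T{\left(O \right)} = -7$ ($T{\left(O \right)} = - 7 \frac{O + O}{O + O} = - 7 \frac{2 O}{2 O} = - 7 \cdot 2 O \frac{1}{2 O} = \left(-7\right) 1 = -7$)
$\frac{T{\left(S{\left(7 \right)} \left(-2\right) \right)}}{y} = - \frac{7}{47316}$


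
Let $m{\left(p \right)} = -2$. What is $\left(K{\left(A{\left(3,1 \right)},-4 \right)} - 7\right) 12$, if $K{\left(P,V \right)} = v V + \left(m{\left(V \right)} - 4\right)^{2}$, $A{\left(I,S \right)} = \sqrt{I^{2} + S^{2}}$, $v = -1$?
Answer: $396$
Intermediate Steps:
$K{\left(P,V \right)} = 36 - V$ ($K{\left(P,V \right)} = - V + \left(-2 - 4\right)^{2} = - V + \left(-6\right)^{2} = - V + 36 = 36 - V$)
$\left(K{\left(A{\left(3,1 \right)},-4 \right)} - 7\right) 12 = \left(\left(36 - -4\right) - 7\right) 12 = \left(\left(36 + 4\right) - 7\right) 12 = \left(40 - 7\right) 12 = 33 \cdot 12 = 396$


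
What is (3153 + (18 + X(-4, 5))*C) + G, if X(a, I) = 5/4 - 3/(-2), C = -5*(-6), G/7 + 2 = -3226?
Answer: -37641/2 ≈ -18821.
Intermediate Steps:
G = -22596 (G = -14 + 7*(-3226) = -14 - 22582 = -22596)
C = 30
X(a, I) = 11/4 (X(a, I) = 5*(¼) - 3*(-½) = 5/4 + 3/2 = 11/4)
(3153 + (18 + X(-4, 5))*C) + G = (3153 + (18 + 11/4)*30) - 22596 = (3153 + (83/4)*30) - 22596 = (3153 + 1245/2) - 22596 = 7551/2 - 22596 = -37641/2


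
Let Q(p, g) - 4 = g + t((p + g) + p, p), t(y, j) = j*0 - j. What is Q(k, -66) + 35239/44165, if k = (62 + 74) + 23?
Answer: -9725226/44165 ≈ -220.20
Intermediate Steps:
k = 159 (k = 136 + 23 = 159)
t(y, j) = -j (t(y, j) = 0 - j = -j)
Q(p, g) = 4 + g - p (Q(p, g) = 4 + (g - p) = 4 + g - p)
Q(k, -66) + 35239/44165 = (4 - 66 - 1*159) + 35239/44165 = (4 - 66 - 159) + 35239*(1/44165) = -221 + 35239/44165 = -9725226/44165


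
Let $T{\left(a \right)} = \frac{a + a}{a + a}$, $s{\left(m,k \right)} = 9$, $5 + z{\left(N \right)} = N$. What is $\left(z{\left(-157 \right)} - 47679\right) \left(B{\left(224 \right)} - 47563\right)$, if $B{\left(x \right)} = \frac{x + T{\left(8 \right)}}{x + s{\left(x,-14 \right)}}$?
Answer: $\frac{530171761314}{233} \approx 2.2754 \cdot 10^{9}$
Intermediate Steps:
$z{\left(N \right)} = -5 + N$
$T{\left(a \right)} = 1$ ($T{\left(a \right)} = \frac{2 a}{2 a} = 2 a \frac{1}{2 a} = 1$)
$B{\left(x \right)} = \frac{1 + x}{9 + x}$ ($B{\left(x \right)} = \frac{x + 1}{x + 9} = \frac{1 + x}{9 + x}$)
$\left(z{\left(-157 \right)} - 47679\right) \left(B{\left(224 \right)} - 47563\right) = \left(\left(-5 - 157\right) - 47679\right) \left(\frac{1 + 224}{9 + 224} - 47563\right) = \left(-162 - 47679\right) \left(\frac{1}{233} \cdot 225 - 47563\right) = - 47841 \left(\frac{1}{233} \cdot 225 - 47563\right) = - 47841 \left(\frac{225}{233} - 47563\right) = \left(-47841\right) \left(- \frac{11081954}{233}\right) = \frac{530171761314}{233}$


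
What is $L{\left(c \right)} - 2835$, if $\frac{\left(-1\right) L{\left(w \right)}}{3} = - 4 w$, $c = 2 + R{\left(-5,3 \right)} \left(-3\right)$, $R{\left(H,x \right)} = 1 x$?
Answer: $-2919$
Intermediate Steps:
$R{\left(H,x \right)} = x$
$c = -7$ ($c = 2 + 3 \left(-3\right) = 2 - 9 = -7$)
$L{\left(w \right)} = 12 w$ ($L{\left(w \right)} = - 3 \left(- 4 w\right) = 12 w$)
$L{\left(c \right)} - 2835 = 12 \left(-7\right) - 2835 = -84 - 2835 = -2919$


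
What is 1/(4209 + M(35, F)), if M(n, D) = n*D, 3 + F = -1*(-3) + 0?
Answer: 1/4209 ≈ 0.00023759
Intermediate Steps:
F = 0 (F = -3 + (-1*(-3) + 0) = -3 + (3 + 0) = -3 + 3 = 0)
M(n, D) = D*n
1/(4209 + M(35, F)) = 1/(4209 + 0*35) = 1/(4209 + 0) = 1/4209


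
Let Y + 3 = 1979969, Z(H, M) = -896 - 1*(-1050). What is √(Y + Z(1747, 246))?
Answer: 2*√495030 ≈ 1407.2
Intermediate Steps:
Z(H, M) = 154 (Z(H, M) = -896 + 1050 = 154)
Y = 1979966 (Y = -3 + 1979969 = 1979966)
√(Y + Z(1747, 246)) = √(1979966 + 154) = √1980120 = 2*√495030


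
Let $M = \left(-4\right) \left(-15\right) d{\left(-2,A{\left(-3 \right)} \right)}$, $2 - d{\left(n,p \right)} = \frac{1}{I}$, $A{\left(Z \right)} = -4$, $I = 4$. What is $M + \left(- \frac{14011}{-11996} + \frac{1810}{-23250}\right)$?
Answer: $\frac{2958927799}{27890700} \approx 106.09$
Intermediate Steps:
$d{\left(n,p \right)} = \frac{7}{4}$ ($d{\left(n,p \right)} = 2 - \frac{1}{4} = \frac{7}{4}$)
$M = 105$ ($M = \left(-4\right) \left(-15\right) \frac{7}{4} = 60 \cdot \frac{7}{4} = 105$)
$M + \left(- \frac{14011}{-11996} + \frac{1810}{-23250}\right) = 105 + \left(- \frac{14011}{-11996} + \frac{1810}{-23250}\right) = 105 + \left(\left(-14011\right) \left(- \frac{1}{11996}\right) + 1810 \left(- \frac{1}{23250}\right)\right) = 105 + \left(\frac{14011}{11996} - \frac{181}{2325}\right) = 105 + \frac{30404299}{27890700} = \frac{2958927799}{27890700}$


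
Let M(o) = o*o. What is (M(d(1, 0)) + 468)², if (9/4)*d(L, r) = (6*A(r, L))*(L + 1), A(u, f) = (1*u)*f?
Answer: 219024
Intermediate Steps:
A(u, f) = f*u (A(u, f) = u*f = f*u)
d(L, r) = 8*L*r*(1 + L)/3 (d(L, r) = 4*((6*(L*r))*(L + 1))/9 = 4*((6*L*r)*(1 + L))/9 = 4*(6*L*r*(1 + L))/9 = 8*L*r*(1 + L)/3)
M(o) = o²
(M(d(1, 0)) + 468)² = (((8/3)*1*0*(1 + 1))² + 468)² = (((8/3)*1*0*2)² + 468)² = (0² + 468)² = (0 + 468)² = 468² = 219024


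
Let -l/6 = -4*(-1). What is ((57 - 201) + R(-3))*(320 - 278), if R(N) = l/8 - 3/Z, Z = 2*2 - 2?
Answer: -6237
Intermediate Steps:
Z = 2 (Z = 4 - 2 = 2)
l = -24 (l = -(-24)*(-1) = -6*4 = -24)
R(N) = -9/2 (R(N) = -24/8 - 3/2 = -24*⅛ - 3*½ = -3 - 3/2 = -9/2)
((57 - 201) + R(-3))*(320 - 278) = ((57 - 201) - 9/2)*(320 - 278) = (-144 - 9/2)*42 = -297/2*42 = -6237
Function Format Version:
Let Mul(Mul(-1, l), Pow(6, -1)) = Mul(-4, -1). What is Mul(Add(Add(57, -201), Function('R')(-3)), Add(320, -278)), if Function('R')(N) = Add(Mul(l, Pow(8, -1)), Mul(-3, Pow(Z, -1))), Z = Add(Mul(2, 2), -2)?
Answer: -6237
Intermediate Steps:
Z = 2 (Z = Add(4, -2) = 2)
l = -24 (l = Mul(-6, Mul(-4, -1)) = Mul(-6, 4) = -24)
Function('R')(N) = Rational(-9, 2) (Function('R')(N) = Add(Mul(-24, Pow(8, -1)), Mul(-3, Pow(2, -1))) = Add(Mul(-24, Rational(1, 8)), Mul(-3, Rational(1, 2))) = Add(-3, Rational(-3, 2)) = Rational(-9, 2))
Mul(Add(Add(57, -201), Function('R')(-3)), Add(320, -278)) = Mul(Add(Add(57, -201), Rational(-9, 2)), Add(320, -278)) = Mul(Add(-144, Rational(-9, 2)), 42) = Mul(Rational(-297, 2), 42) = -6237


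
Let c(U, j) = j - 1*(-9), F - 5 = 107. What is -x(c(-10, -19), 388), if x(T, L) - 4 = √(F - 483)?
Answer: -4 - I*√371 ≈ -4.0 - 19.261*I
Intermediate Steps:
F = 112 (F = 5 + 107 = 112)
c(U, j) = 9 + j (c(U, j) = j + 9 = 9 + j)
x(T, L) = 4 + I*√371 (x(T, L) = 4 + √(112 - 483) = 4 + √(-371) = 4 + I*√371)
-x(c(-10, -19), 388) = -(4 + I*√371) = -4 - I*√371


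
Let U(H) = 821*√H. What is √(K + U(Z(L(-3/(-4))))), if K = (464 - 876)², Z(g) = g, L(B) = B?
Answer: √(678976 + 1642*√3)/2 ≈ 412.86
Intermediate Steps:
K = 169744 (K = (-412)² = 169744)
√(K + U(Z(L(-3/(-4))))) = √(169744 + 821*√(-3/(-4))) = √(169744 + 821*√(-3*(-¼))) = √(169744 + 821*√(¾)) = √(169744 + 821*(√3/2)) = √(169744 + 821*√3/2)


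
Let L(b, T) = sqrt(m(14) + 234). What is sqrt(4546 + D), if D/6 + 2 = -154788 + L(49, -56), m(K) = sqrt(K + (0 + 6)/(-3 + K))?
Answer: sqrt(-111827474 + 66*sqrt(22)*sqrt(1287 + 2*sqrt(110)))/11 ≈ 961.3*I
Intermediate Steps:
m(K) = sqrt(K + 6/(-3 + K))
L(b, T) = sqrt(234 + 4*sqrt(110)/11) (L(b, T) = sqrt(sqrt((6 + 14*(-3 + 14))/(-3 + 14)) + 234) = sqrt(sqrt((6 + 14*11)/11) + 234) = sqrt(sqrt((6 + 154)/11) + 234) = sqrt(sqrt((1/11)*160) + 234) = sqrt(sqrt(160/11) + 234) = sqrt(4*sqrt(110)/11 + 234) = sqrt(234 + 4*sqrt(110)/11))
D = -928740 + 6*sqrt(28314 + 44*sqrt(110))/11 (D = -12 + 6*(-154788 + sqrt(28314 + 44*sqrt(110))/11) = -12 + (-928728 + 6*sqrt(28314 + 44*sqrt(110))/11) = -928740 + 6*sqrt(28314 + 44*sqrt(110))/11 ≈ -9.2865e+5)
sqrt(4546 + D) = sqrt(4546 + (-928740 + 6*sqrt(28314 + 44*sqrt(110))/11)) = sqrt(-924194 + 6*sqrt(28314 + 44*sqrt(110))/11)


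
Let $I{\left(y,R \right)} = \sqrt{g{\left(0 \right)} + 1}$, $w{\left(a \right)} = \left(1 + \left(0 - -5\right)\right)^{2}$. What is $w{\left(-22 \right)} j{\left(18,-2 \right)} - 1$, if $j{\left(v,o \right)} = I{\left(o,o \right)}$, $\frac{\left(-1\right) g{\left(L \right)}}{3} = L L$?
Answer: $35$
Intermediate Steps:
$g{\left(L \right)} = - 3 L^{2}$ ($g{\left(L \right)} = - 3 L L = - 3 L^{2}$)
$w{\left(a \right)} = 36$ ($w{\left(a \right)} = \left(1 + \left(0 + 5\right)\right)^{2} = \left(1 + 5\right)^{2} = 6^{2} = 36$)
$I{\left(y,R \right)} = 1$ ($I{\left(y,R \right)} = \sqrt{- 3 \cdot 0^{2} + 1} = \sqrt{\left(-3\right) 0 + 1} = \sqrt{0 + 1} = \sqrt{1} = 1$)
$j{\left(v,o \right)} = 1$
$w{\left(-22 \right)} j{\left(18,-2 \right)} - 1 = 36 \cdot 1 - 1 = 36 - 1 = 35$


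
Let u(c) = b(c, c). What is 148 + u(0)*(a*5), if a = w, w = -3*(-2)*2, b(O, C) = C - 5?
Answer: -152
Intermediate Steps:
b(O, C) = -5 + C
u(c) = -5 + c
w = 12 (w = 6*2 = 12)
a = 12
148 + u(0)*(a*5) = 148 + (-5 + 0)*(12*5) = 148 - 5*60 = 148 - 300 = -152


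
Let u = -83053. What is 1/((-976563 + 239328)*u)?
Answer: 1/61229578455 ≈ 1.6332e-11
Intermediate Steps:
1/((-976563 + 239328)*u) = 1/((-976563 + 239328)*(-83053)) = -1/83053/(-737235) = -1/737235*(-1/83053) = 1/61229578455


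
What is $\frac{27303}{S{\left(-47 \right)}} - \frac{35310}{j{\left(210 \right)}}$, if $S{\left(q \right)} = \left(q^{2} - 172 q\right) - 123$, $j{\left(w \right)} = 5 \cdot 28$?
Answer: $- \frac{2960669}{11865} \approx -249.53$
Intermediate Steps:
$j{\left(w \right)} = 140$
$S{\left(q \right)} = -123 + q^{2} - 172 q$
$\frac{27303}{S{\left(-47 \right)}} - \frac{35310}{j{\left(210 \right)}} = \frac{27303}{-123 + \left(-47\right)^{2} - -8084} - \frac{35310}{140} = \frac{27303}{-123 + 2209 + 8084} - \frac{3531}{14} = \frac{27303}{10170} - \frac{3531}{14} = 27303 \cdot \frac{1}{10170} - \frac{3531}{14} = \frac{9101}{3390} - \frac{3531}{14} = - \frac{2960669}{11865}$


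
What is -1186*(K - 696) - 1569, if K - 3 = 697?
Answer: -6313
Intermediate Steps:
K = 700 (K = 3 + 697 = 700)
-1186*(K - 696) - 1569 = -1186*(700 - 696) - 1569 = -1186*4 - 1569 = -4744 - 1569 = -6313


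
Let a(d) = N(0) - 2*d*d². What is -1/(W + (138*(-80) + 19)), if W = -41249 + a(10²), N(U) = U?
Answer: 1/2052270 ≈ 4.8727e-7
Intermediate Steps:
a(d) = -2*d³ (a(d) = 0 - 2*d*d² = 0 - 2*d³ = -2*d³)
W = -2041249 (W = -41249 - 2*(10²)³ = -41249 - 2*100³ = -41249 - 2*1000000 = -41249 - 2000000 = -2041249)
-1/(W + (138*(-80) + 19)) = -1/(-2041249 + (138*(-80) + 19)) = -1/(-2041249 + (-11040 + 19)) = -1/(-2041249 - 11021) = -1/(-2052270) = -1*(-1/2052270) = 1/2052270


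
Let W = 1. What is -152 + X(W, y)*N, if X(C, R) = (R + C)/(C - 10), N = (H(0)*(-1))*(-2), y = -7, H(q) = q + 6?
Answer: -144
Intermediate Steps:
H(q) = 6 + q
N = 12 (N = ((6 + 0)*(-1))*(-2) = (6*(-1))*(-2) = -6*(-2) = 12)
X(C, R) = (C + R)/(-10 + C)
-152 + X(W, y)*N = -152 + ((1 - 7)/(-10 + 1))*12 = -152 + (-6/(-9))*12 = -152 - ⅑*(-6)*12 = -152 + (⅔)*12 = -152 + 8 = -144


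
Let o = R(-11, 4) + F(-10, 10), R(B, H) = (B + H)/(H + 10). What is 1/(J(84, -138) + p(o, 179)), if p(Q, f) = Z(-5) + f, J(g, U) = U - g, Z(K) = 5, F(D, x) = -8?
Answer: -1/38 ≈ -0.026316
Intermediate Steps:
R(B, H) = (B + H)/(10 + H)
o = -17/2 (o = (-11 + 4)/(10 + 4) - 8 = -7/14 - 8 = (1/14)*(-7) - 8 = -½ - 8 = -17/2 ≈ -8.5000)
p(Q, f) = 5 + f
1/(J(84, -138) + p(o, 179)) = 1/((-138 - 1*84) + (5 + 179)) = 1/((-138 - 84) + 184) = 1/(-222 + 184) = 1/(-38) = -1/38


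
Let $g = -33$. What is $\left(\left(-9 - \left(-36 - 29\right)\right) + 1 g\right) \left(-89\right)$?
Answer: $-2047$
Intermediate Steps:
$\left(\left(-9 - \left(-36 - 29\right)\right) + 1 g\right) \left(-89\right) = \left(\left(-9 - \left(-36 - 29\right)\right) + 1 \left(-33\right)\right) \left(-89\right) = \left(\left(-9 - \left(-36 - 29\right)\right) - 33\right) \left(-89\right) = \left(\left(-9 - -65\right) - 33\right) \left(-89\right) = \left(\left(-9 + 65\right) - 33\right) \left(-89\right) = \left(56 - 33\right) \left(-89\right) = 23 \left(-89\right) = -2047$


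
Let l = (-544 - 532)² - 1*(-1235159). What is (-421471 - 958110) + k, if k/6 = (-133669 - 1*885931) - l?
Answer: -21854791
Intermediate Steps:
l = 2392935 (l = (-1076)² + 1235159 = 1157776 + 1235159 = 2392935)
k = -20475210 (k = 6*((-133669 - 1*885931) - 1*2392935) = 6*((-133669 - 885931) - 2392935) = 6*(-1019600 - 2392935) = 6*(-3412535) = -20475210)
(-421471 - 958110) + k = (-421471 - 958110) - 20475210 = -1379581 - 20475210 = -21854791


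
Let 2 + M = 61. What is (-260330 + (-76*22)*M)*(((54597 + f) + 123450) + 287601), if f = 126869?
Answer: -212700567626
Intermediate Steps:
M = 59 (M = -2 + 61 = 59)
(-260330 + (-76*22)*M)*(((54597 + f) + 123450) + 287601) = (-260330 - 76*22*59)*(((54597 + 126869) + 123450) + 287601) = (-260330 - 1672*59)*((181466 + 123450) + 287601) = (-260330 - 98648)*(304916 + 287601) = -358978*592517 = -212700567626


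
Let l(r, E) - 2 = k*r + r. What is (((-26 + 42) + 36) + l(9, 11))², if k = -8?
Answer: 81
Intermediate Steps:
l(r, E) = 2 - 7*r (l(r, E) = 2 + (-8*r + r) = 2 - 7*r)
(((-26 + 42) + 36) + l(9, 11))² = (((-26 + 42) + 36) + (2 - 7*9))² = ((16 + 36) + (2 - 63))² = (52 - 61)² = (-9)² = 81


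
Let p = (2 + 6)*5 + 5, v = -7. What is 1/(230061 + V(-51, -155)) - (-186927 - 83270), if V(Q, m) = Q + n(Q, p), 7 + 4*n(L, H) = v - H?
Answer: 248576106261/919981 ≈ 2.7020e+5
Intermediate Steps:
p = 45 (p = 8*5 + 5 = 40 + 5 = 45)
n(L, H) = -7/2 - H/4 (n(L, H) = -7/4 + (-7 - H)/4 = -7/4 + (-7/4 - H/4) = -7/2 - H/4)
V(Q, m) = -59/4 + Q (V(Q, m) = Q + (-7/2 - ¼*45) = Q + (-7/2 - 45/4) = Q - 59/4 = -59/4 + Q)
1/(230061 + V(-51, -155)) - (-186927 - 83270) = 1/(230061 + (-59/4 - 51)) - (-186927 - 83270) = 1/(230061 - 263/4) - 1*(-270197) = 1/(919981/4) + 270197 = 4/919981 + 270197 = 248576106261/919981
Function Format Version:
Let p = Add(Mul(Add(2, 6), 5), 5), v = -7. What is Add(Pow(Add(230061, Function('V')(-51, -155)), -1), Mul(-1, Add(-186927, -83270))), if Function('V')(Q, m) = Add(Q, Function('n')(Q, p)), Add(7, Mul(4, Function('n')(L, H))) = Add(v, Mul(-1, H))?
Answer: Rational(248576106261, 919981) ≈ 2.7020e+5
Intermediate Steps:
p = 45 (p = Add(Mul(8, 5), 5) = Add(40, 5) = 45)
Function('n')(L, H) = Add(Rational(-7, 2), Mul(Rational(-1, 4), H)) (Function('n')(L, H) = Add(Rational(-7, 4), Mul(Rational(1, 4), Add(-7, Mul(-1, H)))) = Add(Rational(-7, 4), Add(Rational(-7, 4), Mul(Rational(-1, 4), H))) = Add(Rational(-7, 2), Mul(Rational(-1, 4), H)))
Function('V')(Q, m) = Add(Rational(-59, 4), Q) (Function('V')(Q, m) = Add(Q, Add(Rational(-7, 2), Mul(Rational(-1, 4), 45))) = Add(Q, Add(Rational(-7, 2), Rational(-45, 4))) = Add(Q, Rational(-59, 4)) = Add(Rational(-59, 4), Q))
Add(Pow(Add(230061, Function('V')(-51, -155)), -1), Mul(-1, Add(-186927, -83270))) = Add(Pow(Add(230061, Add(Rational(-59, 4), -51)), -1), Mul(-1, Add(-186927, -83270))) = Add(Pow(Add(230061, Rational(-263, 4)), -1), Mul(-1, -270197)) = Add(Pow(Rational(919981, 4), -1), 270197) = Add(Rational(4, 919981), 270197) = Rational(248576106261, 919981)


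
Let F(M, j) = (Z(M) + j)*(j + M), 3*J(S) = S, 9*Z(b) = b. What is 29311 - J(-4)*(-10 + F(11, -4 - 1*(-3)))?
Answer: 791117/27 ≈ 29301.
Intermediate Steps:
Z(b) = b/9
J(S) = S/3
F(M, j) = (M + j)*(j + M/9) (F(M, j) = (M/9 + j)*(j + M) = (j + M/9)*(M + j) = (M + j)*(j + M/9))
29311 - J(-4)*(-10 + F(11, -4 - 1*(-3))) = 29311 - (⅓)*(-4)*(-10 + ((-4 - 1*(-3))² + (⅑)*11² + (10/9)*11*(-4 - 1*(-3)))) = 29311 - (-4)*(-10 + ((-4 + 3)² + (⅑)*121 + (10/9)*11*(-4 + 3)))/3 = 29311 - (-4)*(-10 + ((-1)² + 121/9 + (10/9)*11*(-1)))/3 = 29311 - (-4)*(-10 + (1 + 121/9 - 110/9))/3 = 29311 - (-4)*(-10 + 20/9)/3 = 29311 - (-4)*(-70)/(3*9) = 29311 - 1*280/27 = 29311 - 280/27 = 791117/27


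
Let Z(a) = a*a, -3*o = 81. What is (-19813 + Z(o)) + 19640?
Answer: 556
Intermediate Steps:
o = -27 (o = -⅓*81 = -27)
Z(a) = a²
(-19813 + Z(o)) + 19640 = (-19813 + (-27)²) + 19640 = (-19813 + 729) + 19640 = -19084 + 19640 = 556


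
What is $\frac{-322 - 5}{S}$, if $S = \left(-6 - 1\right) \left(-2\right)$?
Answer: $- \frac{327}{14} \approx -23.357$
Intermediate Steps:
$S = 14$ ($S = \left(-7\right) \left(-2\right) = 14$)
$\frac{-322 - 5}{S} = \frac{-322 - 5}{14} = \left(-327\right) \frac{1}{14} = - \frac{327}{14}$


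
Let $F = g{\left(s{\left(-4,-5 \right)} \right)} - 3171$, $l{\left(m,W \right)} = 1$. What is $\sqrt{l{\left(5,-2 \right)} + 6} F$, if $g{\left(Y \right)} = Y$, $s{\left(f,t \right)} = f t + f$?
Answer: $- 3155 \sqrt{7} \approx -8347.3$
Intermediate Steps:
$s{\left(f,t \right)} = f + f t$
$F = -3155$ ($F = - 4 \left(1 - 5\right) - 3171 = \left(-4\right) \left(-4\right) - 3171 = 16 - 3171 = -3155$)
$\sqrt{l{\left(5,-2 \right)} + 6} F = \sqrt{1 + 6} \left(-3155\right) = \sqrt{7} \left(-3155\right) = - 3155 \sqrt{7}$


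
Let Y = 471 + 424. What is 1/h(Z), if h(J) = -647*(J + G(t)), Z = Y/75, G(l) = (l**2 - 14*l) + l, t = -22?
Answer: -15/7588663 ≈ -1.9766e-6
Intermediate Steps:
G(l) = l**2 - 13*l
Y = 895
Z = 179/15 (Z = 895/75 = 895*(1/75) = 179/15 ≈ 11.933)
h(J) = -498190 - 647*J (h(J) = -647*(J - 22*(-13 - 22)) = -647*(J - 22*(-35)) = -647*(J + 770) = -647*(770 + J) = -498190 - 647*J)
1/h(Z) = 1/(-498190 - 647*179/15) = 1/(-498190 - 115813/15) = 1/(-7588663/15) = -15/7588663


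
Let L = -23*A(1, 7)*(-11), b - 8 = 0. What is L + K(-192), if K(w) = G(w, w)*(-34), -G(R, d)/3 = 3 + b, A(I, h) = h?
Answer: 2893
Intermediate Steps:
b = 8 (b = 8 + 0 = 8)
L = 1771 (L = -23*7*(-11) = -161*(-11) = 1771)
G(R, d) = -33 (G(R, d) = -3*(3 + 8) = -3*11 = -33)
K(w) = 1122 (K(w) = -33*(-34) = 1122)
L + K(-192) = 1771 + 1122 = 2893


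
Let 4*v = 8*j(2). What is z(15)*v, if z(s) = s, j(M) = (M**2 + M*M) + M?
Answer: 300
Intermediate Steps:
j(M) = M + 2*M**2 (j(M) = (M**2 + M**2) + M = 2*M**2 + M = M + 2*M**2)
v = 20 (v = (8*(2*(1 + 2*2)))/4 = (8*(2*(1 + 4)))/4 = (8*(2*5))/4 = (8*10)/4 = (1/4)*80 = 20)
z(15)*v = 15*20 = 300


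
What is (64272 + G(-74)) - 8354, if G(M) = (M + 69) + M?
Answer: 55839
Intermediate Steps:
G(M) = 69 + 2*M (G(M) = (69 + M) + M = 69 + 2*M)
(64272 + G(-74)) - 8354 = (64272 + (69 + 2*(-74))) - 8354 = (64272 + (69 - 148)) - 8354 = (64272 - 79) - 8354 = 64193 - 8354 = 55839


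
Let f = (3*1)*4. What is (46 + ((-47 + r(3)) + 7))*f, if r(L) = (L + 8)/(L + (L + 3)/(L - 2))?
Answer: 260/3 ≈ 86.667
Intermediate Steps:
r(L) = (8 + L)/(L + (3 + L)/(-2 + L))
f = 12 (f = 3*4 = 12)
(46 + ((-47 + r(3)) + 7))*f = (46 + ((-47 + (-16 + 3² + 6*3)/(3 + 3² - 1*3)) + 7))*12 = (46 + ((-47 + (-16 + 9 + 18)/(3 + 9 - 3)) + 7))*12 = (46 + ((-47 + 11/9) + 7))*12 = (46 + (-412/9 + 7))*12 = (46 - 349/9)*12 = (65/9)*12 = 260/3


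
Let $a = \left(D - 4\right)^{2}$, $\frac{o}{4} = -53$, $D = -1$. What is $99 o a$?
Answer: $-524700$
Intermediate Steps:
$o = -212$ ($o = 4 \left(-53\right) = -212$)
$a = 25$ ($a = \left(-1 - 4\right)^{2} = \left(-5\right)^{2} = 25$)
$99 o a = 99 \left(-212\right) 25 = \left(-20988\right) 25 = -524700$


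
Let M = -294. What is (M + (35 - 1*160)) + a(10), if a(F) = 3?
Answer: -416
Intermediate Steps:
(M + (35 - 1*160)) + a(10) = (-294 + (35 - 1*160)) + 3 = (-294 + (35 - 160)) + 3 = (-294 - 125) + 3 = -419 + 3 = -416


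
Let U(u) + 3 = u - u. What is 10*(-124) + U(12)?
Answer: -1243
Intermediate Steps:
U(u) = -3 (U(u) = -3 + (u - u) = -3 + 0 = -3)
10*(-124) + U(12) = 10*(-124) - 3 = -1240 - 3 = -1243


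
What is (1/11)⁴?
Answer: 1/14641 ≈ 6.8301e-5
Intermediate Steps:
(1/11)⁴ = 1/14641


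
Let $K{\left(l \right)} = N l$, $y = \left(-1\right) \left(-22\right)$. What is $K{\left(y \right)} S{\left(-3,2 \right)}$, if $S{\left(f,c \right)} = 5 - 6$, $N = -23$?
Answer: $506$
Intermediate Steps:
$y = 22$
$K{\left(l \right)} = - 23 l$
$S{\left(f,c \right)} = -1$ ($S{\left(f,c \right)} = 5 - 6 = -1$)
$K{\left(y \right)} S{\left(-3,2 \right)} = \left(-23\right) 22 \left(-1\right) = \left(-506\right) \left(-1\right) = 506$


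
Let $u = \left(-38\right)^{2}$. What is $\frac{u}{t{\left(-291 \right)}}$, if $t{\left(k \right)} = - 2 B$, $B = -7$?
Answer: $\frac{722}{7} \approx 103.14$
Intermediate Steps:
$t{\left(k \right)} = 14$ ($t{\left(k \right)} = \left(-2\right) \left(-7\right) = 14$)
$u = 1444$
$\frac{u}{t{\left(-291 \right)}} = \frac{1444}{14} = 1444 \cdot \frac{1}{14} = \frac{722}{7}$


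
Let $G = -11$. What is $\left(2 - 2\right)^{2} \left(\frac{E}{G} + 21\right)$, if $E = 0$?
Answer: $0$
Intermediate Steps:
$\left(2 - 2\right)^{2} \left(\frac{E}{G} + 21\right) = \left(2 - 2\right)^{2} \left(\frac{0}{-11} + 21\right) = 0^{2} \left(0 \left(- \frac{1}{11}\right) + 21\right) = 0 \left(0 + 21\right) = 0 \cdot 21 = 0$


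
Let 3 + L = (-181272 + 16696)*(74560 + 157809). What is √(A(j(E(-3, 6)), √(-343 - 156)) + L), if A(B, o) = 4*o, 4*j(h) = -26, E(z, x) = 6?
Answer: √(-38242360547 + 4*I*√499) ≈ 0.e-4 + 1.9556e+5*I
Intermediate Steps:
j(h) = -13/2 (j(h) = (¼)*(-26) = -13/2)
L = -38242360547 (L = -3 + (-181272 + 16696)*(74560 + 157809) = -3 - 164576*232369 = -3 - 38242360544 = -38242360547)
√(A(j(E(-3, 6)), √(-343 - 156)) + L) = √(4*√(-343 - 156) - 38242360547) = √(4*√(-499) - 38242360547) = √(4*(I*√499) - 38242360547) = √(4*I*√499 - 38242360547) = √(-38242360547 + 4*I*√499)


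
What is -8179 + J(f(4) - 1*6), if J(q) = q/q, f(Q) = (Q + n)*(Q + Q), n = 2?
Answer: -8178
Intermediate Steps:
f(Q) = 2*Q*(2 + Q) (f(Q) = (Q + 2)*(Q + Q) = (2 + Q)*(2*Q) = 2*Q*(2 + Q))
J(q) = 1
-8179 + J(f(4) - 1*6) = -8179 + 1 = -8178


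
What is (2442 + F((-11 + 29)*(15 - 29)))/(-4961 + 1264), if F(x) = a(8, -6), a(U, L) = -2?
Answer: -2440/3697 ≈ -0.65999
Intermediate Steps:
F(x) = -2
(2442 + F((-11 + 29)*(15 - 29)))/(-4961 + 1264) = (2442 - 2)/(-4961 + 1264) = 2440/(-3697) = 2440*(-1/3697) = -2440/3697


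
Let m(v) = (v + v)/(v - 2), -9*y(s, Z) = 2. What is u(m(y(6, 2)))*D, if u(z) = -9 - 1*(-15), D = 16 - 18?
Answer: -12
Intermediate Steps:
y(s, Z) = -2/9 (y(s, Z) = -⅑*2 = -2/9)
D = -2
m(v) = 2*v/(-2 + v) (m(v) = (2*v)/(-2 + v) = 2*v/(-2 + v))
u(z) = 6 (u(z) = -9 + 15 = 6)
u(m(y(6, 2)))*D = 6*(-2) = -12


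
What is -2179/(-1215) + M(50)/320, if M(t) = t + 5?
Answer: 152821/77760 ≈ 1.9653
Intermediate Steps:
M(t) = 5 + t
-2179/(-1215) + M(50)/320 = -2179/(-1215) + (5 + 50)/320 = -2179*(-1/1215) + 55*(1/320) = 2179/1215 + 11/64 = 152821/77760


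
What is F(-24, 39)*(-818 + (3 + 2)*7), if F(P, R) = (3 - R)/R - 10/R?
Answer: 12006/13 ≈ 923.54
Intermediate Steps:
F(P, R) = -10/R + (3 - R)/R (F(P, R) = (3 - R)/R - 10/R = -10/R + (3 - R)/R)
F(-24, 39)*(-818 + (3 + 2)*7) = ((-7 - 1*39)/39)*(-818 + (3 + 2)*7) = ((-7 - 39)/39)*(-818 + 5*7) = ((1/39)*(-46))*(-818 + 35) = -46/39*(-783) = 12006/13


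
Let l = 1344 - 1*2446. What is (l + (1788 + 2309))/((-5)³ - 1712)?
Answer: -2995/1837 ≈ -1.6304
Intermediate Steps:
l = -1102 (l = 1344 - 2446 = -1102)
(l + (1788 + 2309))/((-5)³ - 1712) = (-1102 + (1788 + 2309))/((-5)³ - 1712) = (-1102 + 4097)/(-125 - 1712) = 2995/(-1837) = 2995*(-1/1837) = -2995/1837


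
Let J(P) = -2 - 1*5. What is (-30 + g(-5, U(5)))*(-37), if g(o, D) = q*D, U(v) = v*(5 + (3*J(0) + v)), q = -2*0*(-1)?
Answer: 1110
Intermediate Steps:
J(P) = -7 (J(P) = -2 - 5 = -7)
q = 0 (q = 0*(-1) = 0)
U(v) = v*(-16 + v) (U(v) = v*(5 + (3*(-7) + v)) = v*(5 + (-21 + v)) = v*(-16 + v))
g(o, D) = 0 (g(o, D) = 0*D = 0)
(-30 + g(-5, U(5)))*(-37) = (-30 + 0)*(-37) = -30*(-37) = 1110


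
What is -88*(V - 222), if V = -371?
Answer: 52184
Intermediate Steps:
-88*(V - 222) = -88*(-371 - 222) = -88*(-593) = 52184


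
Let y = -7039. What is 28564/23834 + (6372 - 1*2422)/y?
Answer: 53458848/83883763 ≈ 0.63730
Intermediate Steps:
28564/23834 + (6372 - 1*2422)/y = 28564/23834 + (6372 - 1*2422)/(-7039) = 28564*(1/23834) + (6372 - 2422)*(-1/7039) = 14282/11917 + 3950*(-1/7039) = 14282/11917 - 3950/7039 = 53458848/83883763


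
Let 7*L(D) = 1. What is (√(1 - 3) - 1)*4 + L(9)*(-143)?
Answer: -171/7 + 4*I*√2 ≈ -24.429 + 5.6569*I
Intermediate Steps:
L(D) = ⅐ (L(D) = (⅐)*1 = ⅐)
(√(1 - 3) - 1)*4 + L(9)*(-143) = (√(1 - 3) - 1)*4 + (⅐)*(-143) = (√(-2) - 1)*4 - 143/7 = (I*√2 - 1)*4 - 143/7 = (-1 + I*√2)*4 - 143/7 = (-4 + 4*I*√2) - 143/7 = -171/7 + 4*I*√2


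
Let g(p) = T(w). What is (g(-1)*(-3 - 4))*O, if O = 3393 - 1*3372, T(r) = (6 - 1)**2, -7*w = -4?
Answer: -3675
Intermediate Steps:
w = 4/7 (w = -1/7*(-4) = 4/7 ≈ 0.57143)
T(r) = 25 (T(r) = 5**2 = 25)
g(p) = 25
O = 21 (O = 3393 - 3372 = 21)
(g(-1)*(-3 - 4))*O = (25*(-3 - 4))*21 = (25*(-7))*21 = -175*21 = -3675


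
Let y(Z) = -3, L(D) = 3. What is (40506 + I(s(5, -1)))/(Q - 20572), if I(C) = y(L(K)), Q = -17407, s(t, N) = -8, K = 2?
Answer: -40503/37979 ≈ -1.0665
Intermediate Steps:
I(C) = -3
(40506 + I(s(5, -1)))/(Q - 20572) = (40506 - 3)/(-17407 - 20572) = 40503/(-37979) = 40503*(-1/37979) = -40503/37979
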